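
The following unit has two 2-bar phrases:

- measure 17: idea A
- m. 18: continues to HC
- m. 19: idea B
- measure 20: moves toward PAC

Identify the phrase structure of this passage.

contrasting period

Phrase 1 ends with a half cadence (weaker) and phrase 2 with a perfect authentic cadence (stronger): antecedent + consequent = a period.
The two phrases open with different material (A / B), so the period is contrasting.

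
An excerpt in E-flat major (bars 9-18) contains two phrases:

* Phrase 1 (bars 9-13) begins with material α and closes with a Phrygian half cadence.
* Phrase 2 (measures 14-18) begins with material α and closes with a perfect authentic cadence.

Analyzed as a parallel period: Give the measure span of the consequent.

measures 14–18

The antecedent is the phrase ending with the weaker cadence (Phrygian half cadence, phrase 1) and the consequent the one ending more conclusively (perfect authentic cadence, phrase 2); the consequent is mm. 14-18.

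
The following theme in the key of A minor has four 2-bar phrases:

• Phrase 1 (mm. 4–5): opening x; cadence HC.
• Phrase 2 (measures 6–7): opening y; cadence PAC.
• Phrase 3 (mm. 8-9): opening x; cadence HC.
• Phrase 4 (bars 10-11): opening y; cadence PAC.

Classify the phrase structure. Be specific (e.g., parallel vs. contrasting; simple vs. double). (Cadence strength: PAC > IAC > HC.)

The cadence pattern HC–PAC–HC–PAC is weak–strong twice, and phrases 3–4 restate phrases 1–2: a period heard twice, not a double period (which would end weakly at phrase 2).

repeated period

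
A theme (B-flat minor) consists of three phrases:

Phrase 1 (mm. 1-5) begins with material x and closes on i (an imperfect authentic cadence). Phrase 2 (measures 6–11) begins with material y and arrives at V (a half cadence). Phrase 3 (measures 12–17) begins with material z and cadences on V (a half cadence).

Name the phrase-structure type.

phrase group

The final phrase closes with a half cadence, which is not stronger than the preceding half cadence; the 3 phrases lack an overall antecedent–consequent design and so form a phrase group.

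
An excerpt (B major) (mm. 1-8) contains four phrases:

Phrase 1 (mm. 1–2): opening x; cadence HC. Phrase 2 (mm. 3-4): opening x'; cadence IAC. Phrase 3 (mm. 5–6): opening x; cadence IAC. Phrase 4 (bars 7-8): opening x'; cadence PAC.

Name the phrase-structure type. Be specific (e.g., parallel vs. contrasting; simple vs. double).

Four phrases in two halves: the first half (bars 1-4) ends with an imperfect authentic cadence, the second (mm. 5–8) with a perfect authentic cadence — a large antecedent–consequent pair, i.e. a double period.
Phrase 3 begins with the same material as phrase 1, making it parallel.

parallel double period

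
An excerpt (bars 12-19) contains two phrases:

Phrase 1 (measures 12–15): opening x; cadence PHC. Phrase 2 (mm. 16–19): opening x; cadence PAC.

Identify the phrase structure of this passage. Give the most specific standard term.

Phrase 1 ends with a Phrygian half cadence (weaker) and phrase 2 with a perfect authentic cadence (stronger): antecedent + consequent = a period.
The two phrases open with the same material (x / x), so the period is parallel.

parallel period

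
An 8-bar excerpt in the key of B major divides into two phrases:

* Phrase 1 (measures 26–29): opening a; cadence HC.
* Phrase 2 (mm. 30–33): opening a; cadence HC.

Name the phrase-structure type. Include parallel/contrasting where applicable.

Both phrases have the same opening (a) and the same cadence (half cadence): the second is a restatement, not a consequent, so this is a repeated phrase rather than a period.

repeated phrase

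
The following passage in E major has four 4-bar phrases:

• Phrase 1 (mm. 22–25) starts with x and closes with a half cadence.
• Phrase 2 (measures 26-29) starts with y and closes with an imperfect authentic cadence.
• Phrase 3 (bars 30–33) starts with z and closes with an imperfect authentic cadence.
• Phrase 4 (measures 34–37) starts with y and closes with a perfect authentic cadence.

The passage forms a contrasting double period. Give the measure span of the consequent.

measures 30–37

In a double period the first pair of phrases (ending imperfect authentic cadence) is the large antecedent and the second pair (ending perfect authentic cadence) is the large consequent; the consequent is measures 30–37.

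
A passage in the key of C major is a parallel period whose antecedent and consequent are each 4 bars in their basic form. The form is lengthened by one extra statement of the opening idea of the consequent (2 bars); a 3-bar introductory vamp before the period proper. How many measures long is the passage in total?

Basic parallel period: 4 + 4 = 8 bars.
8 (basic form) + 2 (extra statement) + 3 (introduction) = 13.

13 measures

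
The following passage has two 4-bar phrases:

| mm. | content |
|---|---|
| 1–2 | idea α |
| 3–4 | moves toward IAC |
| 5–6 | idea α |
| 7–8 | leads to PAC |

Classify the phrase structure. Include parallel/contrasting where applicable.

Phrase 1 ends with an imperfect authentic cadence (weaker) and phrase 2 with a perfect authentic cadence (stronger): antecedent + consequent = a period.
The two phrases open with the same material (α / α), so the period is parallel.

parallel period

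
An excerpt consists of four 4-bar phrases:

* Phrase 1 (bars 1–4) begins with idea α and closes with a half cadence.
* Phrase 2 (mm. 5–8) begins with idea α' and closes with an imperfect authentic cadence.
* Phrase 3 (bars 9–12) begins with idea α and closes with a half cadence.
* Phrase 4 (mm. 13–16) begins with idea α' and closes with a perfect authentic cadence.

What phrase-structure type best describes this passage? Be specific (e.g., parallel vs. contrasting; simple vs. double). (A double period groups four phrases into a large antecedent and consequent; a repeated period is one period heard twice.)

Four phrases in two halves: the first half (mm. 1–8) ends with an imperfect authentic cadence, the second (mm. 9–16) with a perfect authentic cadence — a large antecedent–consequent pair, i.e. a double period.
Phrase 3 begins with the same material as phrase 1, making it parallel.

parallel double period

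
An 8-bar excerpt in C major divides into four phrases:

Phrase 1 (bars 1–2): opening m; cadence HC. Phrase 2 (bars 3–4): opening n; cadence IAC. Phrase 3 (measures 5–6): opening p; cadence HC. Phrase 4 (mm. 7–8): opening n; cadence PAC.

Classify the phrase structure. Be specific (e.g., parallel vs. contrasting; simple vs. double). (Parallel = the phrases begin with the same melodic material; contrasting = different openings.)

Four phrases in two halves: the first half (mm. 1–4) ends with an imperfect authentic cadence, the second (mm. 5-8) with a perfect authentic cadence — a large antecedent–consequent pair, i.e. a double period.
Phrase 3 begins with different material from phrase 1, making it contrasting.

contrasting double period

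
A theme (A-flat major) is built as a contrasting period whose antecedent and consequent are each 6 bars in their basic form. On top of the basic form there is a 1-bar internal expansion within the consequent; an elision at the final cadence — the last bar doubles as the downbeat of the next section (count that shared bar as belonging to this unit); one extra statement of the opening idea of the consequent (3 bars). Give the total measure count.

16 measures

Basic contrasting period: 6 + 6 = 12 bars.
12 (basic form) + 1 (internal expansion) + 3 (extra statement) = 16.
The elision shares a bar with the next section but does not change this unit's count.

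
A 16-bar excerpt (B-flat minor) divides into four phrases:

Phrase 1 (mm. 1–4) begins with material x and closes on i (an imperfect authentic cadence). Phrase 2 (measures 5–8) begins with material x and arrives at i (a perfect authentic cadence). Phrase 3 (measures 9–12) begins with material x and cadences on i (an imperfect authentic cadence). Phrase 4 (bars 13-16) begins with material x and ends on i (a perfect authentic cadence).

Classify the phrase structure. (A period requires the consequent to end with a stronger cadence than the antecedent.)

repeated period

The cadence pattern IAC–PAC–IAC–PAC is weak–strong twice, and phrases 3–4 restate phrases 1–2: a period heard twice, not a double period (which would end weakly at phrase 2).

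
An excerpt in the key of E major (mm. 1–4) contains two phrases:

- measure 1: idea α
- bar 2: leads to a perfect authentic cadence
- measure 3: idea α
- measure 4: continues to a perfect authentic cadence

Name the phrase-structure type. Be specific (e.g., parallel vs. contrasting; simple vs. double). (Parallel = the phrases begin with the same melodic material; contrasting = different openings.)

repeated phrase

Both phrases have the same opening (α) and the same cadence (perfect authentic cadence): the second is a restatement, not a consequent, so this is a repeated phrase rather than a period.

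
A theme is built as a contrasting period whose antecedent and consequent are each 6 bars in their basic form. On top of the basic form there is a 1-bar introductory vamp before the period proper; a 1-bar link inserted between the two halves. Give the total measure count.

Basic contrasting period: 6 + 6 = 12 bars.
12 (basic form) + 1 (introduction) + 1 (link) = 14.

14 measures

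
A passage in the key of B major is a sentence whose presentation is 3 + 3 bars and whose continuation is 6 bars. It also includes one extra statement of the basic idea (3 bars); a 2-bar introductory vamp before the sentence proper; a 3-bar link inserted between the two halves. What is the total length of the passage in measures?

20 measures

Basic sentence: 3 + 3 + 6 = 12 bars.
12 (basic form) + 3 (extra statement) + 2 (introduction) + 3 (link) = 20.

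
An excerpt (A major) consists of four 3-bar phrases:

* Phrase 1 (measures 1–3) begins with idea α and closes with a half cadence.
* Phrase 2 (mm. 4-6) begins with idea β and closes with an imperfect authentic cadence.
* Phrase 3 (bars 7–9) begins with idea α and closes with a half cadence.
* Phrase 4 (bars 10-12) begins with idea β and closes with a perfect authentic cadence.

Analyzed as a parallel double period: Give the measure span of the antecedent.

In a double period the four phrases pair into a large antecedent (phrases 1–2, ending imperfect authentic cadence) and a large consequent (phrases 3–4, ending perfect authentic cadence). The antecedent spans mm. 1–6.

measures 1–6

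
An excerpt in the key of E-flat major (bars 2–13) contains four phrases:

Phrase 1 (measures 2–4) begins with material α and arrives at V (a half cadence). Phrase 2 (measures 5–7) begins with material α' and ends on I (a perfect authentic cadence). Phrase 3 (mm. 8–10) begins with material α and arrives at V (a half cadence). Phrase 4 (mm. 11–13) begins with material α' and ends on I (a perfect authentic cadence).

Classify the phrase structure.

The cadence pattern HC–PAC–HC–PAC is weak–strong twice, and phrases 3–4 restate phrases 1–2: a period heard twice, not a double period (which would end weakly at phrase 2).

repeated period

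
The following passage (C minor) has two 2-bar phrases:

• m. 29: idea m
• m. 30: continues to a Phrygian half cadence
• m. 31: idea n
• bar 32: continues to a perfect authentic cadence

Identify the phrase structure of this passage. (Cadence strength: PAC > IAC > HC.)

Phrase 1 ends with a Phrygian half cadence (weaker) and phrase 2 with a perfect authentic cadence (stronger): antecedent + consequent = a period.
The two phrases open with different material (m / n), so the period is contrasting.

contrasting period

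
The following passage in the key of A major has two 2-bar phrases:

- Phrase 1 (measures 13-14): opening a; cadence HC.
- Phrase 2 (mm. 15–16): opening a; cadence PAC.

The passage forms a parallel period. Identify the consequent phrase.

phrase 2

The phrase ending with the weaker cadence (half cadence) is the antecedent; the one ending more conclusively (perfect authentic cadence) is the consequent. The consequent is phrase 2.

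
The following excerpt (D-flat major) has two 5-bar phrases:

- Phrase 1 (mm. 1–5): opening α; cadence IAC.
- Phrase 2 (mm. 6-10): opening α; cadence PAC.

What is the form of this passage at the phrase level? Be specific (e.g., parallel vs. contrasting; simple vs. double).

Phrase 1 ends with an imperfect authentic cadence (weaker) and phrase 2 with a perfect authentic cadence (stronger): antecedent + consequent = a period.
The two phrases open with the same material (α / α), so the period is parallel.

parallel period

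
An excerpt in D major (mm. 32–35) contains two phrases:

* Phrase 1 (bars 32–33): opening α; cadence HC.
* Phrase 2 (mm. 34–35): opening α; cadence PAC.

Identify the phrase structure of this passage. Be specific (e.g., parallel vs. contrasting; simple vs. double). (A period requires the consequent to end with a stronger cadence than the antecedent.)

Phrase 1 ends with a half cadence (weaker) and phrase 2 with a perfect authentic cadence (stronger): antecedent + consequent = a period.
The two phrases open with the same material (α / α), so the period is parallel.

parallel period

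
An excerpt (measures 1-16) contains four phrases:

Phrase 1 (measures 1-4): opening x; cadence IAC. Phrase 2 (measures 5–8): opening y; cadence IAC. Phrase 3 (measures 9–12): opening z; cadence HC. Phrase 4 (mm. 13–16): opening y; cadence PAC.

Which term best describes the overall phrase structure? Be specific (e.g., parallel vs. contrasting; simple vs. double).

contrasting double period

Four phrases in two halves: the first half (measures 1–8) ends with an imperfect authentic cadence, the second (bars 9–16) with a perfect authentic cadence — a large antecedent–consequent pair, i.e. a double period.
Phrase 3 begins with different material from phrase 1, making it contrasting.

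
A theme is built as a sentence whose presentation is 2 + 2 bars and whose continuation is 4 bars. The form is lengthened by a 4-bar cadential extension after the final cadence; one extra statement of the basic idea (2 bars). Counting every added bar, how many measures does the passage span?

14 measures

Basic sentence: 2 + 2 + 4 = 8 bars.
8 (basic form) + 4 (cadential extension) + 2 (extra statement) = 14.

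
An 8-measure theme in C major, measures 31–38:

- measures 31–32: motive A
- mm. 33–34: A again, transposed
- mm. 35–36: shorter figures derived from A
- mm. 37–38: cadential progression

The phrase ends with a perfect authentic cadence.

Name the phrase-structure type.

Basic idea (mm. 31–32) + its repetition (mm. 33–34) form the presentation; fragmentation and cadence (measures 35–38) form the continuation — the 8-bar whole is a sentence.

sentence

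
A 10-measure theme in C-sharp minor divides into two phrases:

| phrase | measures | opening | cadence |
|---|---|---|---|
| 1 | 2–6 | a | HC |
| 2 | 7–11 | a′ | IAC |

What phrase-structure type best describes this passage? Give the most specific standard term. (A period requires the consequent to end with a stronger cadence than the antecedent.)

Phrase 1 ends with a half cadence (weaker) and phrase 2 with an imperfect authentic cadence (stronger): antecedent + consequent = a period.
The two phrases open with the same material (a / a′), so the period is parallel.

parallel period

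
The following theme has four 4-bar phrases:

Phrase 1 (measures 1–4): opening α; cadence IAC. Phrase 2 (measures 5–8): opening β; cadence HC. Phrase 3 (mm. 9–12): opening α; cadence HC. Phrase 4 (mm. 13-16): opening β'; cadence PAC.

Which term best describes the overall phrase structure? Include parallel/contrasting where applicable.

parallel double period

Four phrases in two halves: the first half (mm. 1–8) ends with a half cadence, the second (bars 9-16) with a perfect authentic cadence — a large antecedent–consequent pair, i.e. a double period.
Phrase 3 begins with the same material as phrase 1, making it parallel.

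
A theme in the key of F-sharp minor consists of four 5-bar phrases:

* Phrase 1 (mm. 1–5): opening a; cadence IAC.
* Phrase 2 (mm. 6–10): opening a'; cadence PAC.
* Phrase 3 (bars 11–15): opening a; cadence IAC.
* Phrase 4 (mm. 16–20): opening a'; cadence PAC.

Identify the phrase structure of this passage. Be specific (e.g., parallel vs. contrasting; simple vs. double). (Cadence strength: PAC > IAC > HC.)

repeated period

The cadence pattern IAC–PAC–IAC–PAC is weak–strong twice, and phrases 3–4 restate phrases 1–2: a period heard twice, not a double period (which would end weakly at phrase 2).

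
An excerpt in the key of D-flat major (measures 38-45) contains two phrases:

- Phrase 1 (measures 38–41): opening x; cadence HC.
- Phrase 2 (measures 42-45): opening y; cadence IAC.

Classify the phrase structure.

Phrase 1 ends with a half cadence (weaker) and phrase 2 with an imperfect authentic cadence (stronger): antecedent + consequent = a period.
The two phrases open with different material (x / y), so the period is contrasting.

contrasting period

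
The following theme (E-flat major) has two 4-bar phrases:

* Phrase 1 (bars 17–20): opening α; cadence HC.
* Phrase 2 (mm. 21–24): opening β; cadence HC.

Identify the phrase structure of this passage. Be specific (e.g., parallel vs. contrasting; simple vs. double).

The second phrase closes with a half cadence, which is not stronger than the first phrase's half cadence; without a weak→strong cadential pair there is no antecedent–consequent relationship, so this is a phrase group rather than a period.

phrase group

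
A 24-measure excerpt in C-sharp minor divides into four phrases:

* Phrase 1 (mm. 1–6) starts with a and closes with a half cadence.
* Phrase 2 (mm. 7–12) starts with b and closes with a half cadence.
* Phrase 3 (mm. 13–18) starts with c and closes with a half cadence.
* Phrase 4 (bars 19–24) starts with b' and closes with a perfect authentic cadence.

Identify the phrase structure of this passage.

contrasting double period

Four phrases in two halves: the first half (mm. 1-12) ends with a half cadence, the second (measures 13-24) with a perfect authentic cadence — a large antecedent–consequent pair, i.e. a double period.
Phrase 3 begins with different material from phrase 1, making it contrasting.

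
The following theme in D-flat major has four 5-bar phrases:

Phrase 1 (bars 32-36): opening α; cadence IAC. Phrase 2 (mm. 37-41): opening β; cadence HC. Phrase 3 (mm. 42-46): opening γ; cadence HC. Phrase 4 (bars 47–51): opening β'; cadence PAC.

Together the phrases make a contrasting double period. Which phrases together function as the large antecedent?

phrases 1 and 2

In a double period the first pair of phrases (ending half cadence) is the large antecedent and the second pair (ending perfect authentic cadence) is the large consequent; the antecedent is phrases 1 and 2.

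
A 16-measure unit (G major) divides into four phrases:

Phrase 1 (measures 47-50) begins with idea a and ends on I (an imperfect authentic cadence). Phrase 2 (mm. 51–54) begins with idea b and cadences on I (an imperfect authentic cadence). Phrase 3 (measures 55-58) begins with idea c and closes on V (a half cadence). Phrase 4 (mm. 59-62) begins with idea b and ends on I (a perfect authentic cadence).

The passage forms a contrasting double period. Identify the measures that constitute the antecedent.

In a double period the four phrases pair into a large antecedent (phrases 1–2, ending imperfect authentic cadence) and a large consequent (phrases 3–4, ending perfect authentic cadence). The antecedent spans measures 47–54.

measures 47–54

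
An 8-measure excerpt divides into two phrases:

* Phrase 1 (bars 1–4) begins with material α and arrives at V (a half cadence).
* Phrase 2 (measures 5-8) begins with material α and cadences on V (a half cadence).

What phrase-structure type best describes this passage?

repeated phrase

Both phrases have the same opening (α) and the same cadence (half cadence): the second is a restatement, not a consequent, so this is a repeated phrase rather than a period.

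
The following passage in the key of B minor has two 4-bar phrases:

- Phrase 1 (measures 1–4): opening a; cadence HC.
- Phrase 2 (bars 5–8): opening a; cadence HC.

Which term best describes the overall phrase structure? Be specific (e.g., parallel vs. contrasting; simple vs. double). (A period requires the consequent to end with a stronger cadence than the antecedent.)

Both phrases have the same opening (a) and the same cadence (half cadence): the second is a restatement, not a consequent, so this is a repeated phrase rather than a period.

repeated phrase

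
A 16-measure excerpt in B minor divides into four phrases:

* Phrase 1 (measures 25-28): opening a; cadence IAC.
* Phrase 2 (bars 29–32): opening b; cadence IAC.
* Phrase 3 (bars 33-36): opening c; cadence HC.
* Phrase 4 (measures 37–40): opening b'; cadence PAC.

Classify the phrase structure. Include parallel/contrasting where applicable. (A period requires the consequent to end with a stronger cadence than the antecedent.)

contrasting double period

Four phrases in two halves: the first half (mm. 25–32) ends with an imperfect authentic cadence, the second (measures 33–40) with a perfect authentic cadence — a large antecedent–consequent pair, i.e. a double period.
Phrase 3 begins with different material from phrase 1, making it contrasting.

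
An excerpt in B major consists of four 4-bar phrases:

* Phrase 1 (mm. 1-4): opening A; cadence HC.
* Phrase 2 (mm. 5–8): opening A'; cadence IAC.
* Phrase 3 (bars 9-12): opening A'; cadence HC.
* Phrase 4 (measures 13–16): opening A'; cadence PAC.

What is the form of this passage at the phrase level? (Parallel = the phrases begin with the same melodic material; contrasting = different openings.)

parallel double period

Four phrases in two halves: the first half (measures 1-8) ends with an imperfect authentic cadence, the second (mm. 9–16) with a perfect authentic cadence — a large antecedent–consequent pair, i.e. a double period.
Phrase 3 begins with the same material as phrase 1, making it parallel.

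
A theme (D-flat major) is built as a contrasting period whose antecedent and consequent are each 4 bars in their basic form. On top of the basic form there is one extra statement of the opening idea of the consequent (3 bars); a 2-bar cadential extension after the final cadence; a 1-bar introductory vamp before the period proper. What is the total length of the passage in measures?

14 measures

Basic contrasting period: 4 + 4 = 8 bars.
8 (basic form) + 3 (extra statement) + 2 (cadential extension) + 1 (introduction) = 14.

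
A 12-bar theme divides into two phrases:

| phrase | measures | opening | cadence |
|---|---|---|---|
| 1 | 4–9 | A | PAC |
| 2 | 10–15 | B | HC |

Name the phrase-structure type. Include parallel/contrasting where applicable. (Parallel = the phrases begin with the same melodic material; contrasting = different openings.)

phrase group

The second phrase closes with a half cadence, which is not stronger than the first phrase's perfect authentic cadence; without a weak→strong cadential pair there is no antecedent–consequent relationship, so this is a phrase group rather than a period.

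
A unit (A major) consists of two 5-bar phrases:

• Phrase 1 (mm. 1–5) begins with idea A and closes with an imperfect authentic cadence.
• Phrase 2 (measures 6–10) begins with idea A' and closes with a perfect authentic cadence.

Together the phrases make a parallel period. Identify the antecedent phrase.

phrase 1

The phrase ending with the weaker cadence (imperfect authentic cadence) is the antecedent; the one ending more conclusively (perfect authentic cadence) is the consequent. The antecedent is phrase 1.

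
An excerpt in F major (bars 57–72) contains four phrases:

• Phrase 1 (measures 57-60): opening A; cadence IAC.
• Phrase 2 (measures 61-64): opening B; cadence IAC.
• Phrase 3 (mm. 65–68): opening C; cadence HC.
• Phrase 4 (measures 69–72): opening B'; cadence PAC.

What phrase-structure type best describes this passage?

Four phrases in two halves: the first half (mm. 57–64) ends with an imperfect authentic cadence, the second (mm. 65–72) with a perfect authentic cadence — a large antecedent–consequent pair, i.e. a double period.
Phrase 3 begins with different material from phrase 1, making it contrasting.

contrasting double period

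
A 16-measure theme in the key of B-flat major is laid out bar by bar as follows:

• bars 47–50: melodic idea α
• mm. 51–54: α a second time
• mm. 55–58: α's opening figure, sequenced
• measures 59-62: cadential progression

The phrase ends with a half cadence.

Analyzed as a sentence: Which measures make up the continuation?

After the presentation (bars 47-54), the continuation covers the fragmentation through the cadence: measures 55–62.

measures 55–62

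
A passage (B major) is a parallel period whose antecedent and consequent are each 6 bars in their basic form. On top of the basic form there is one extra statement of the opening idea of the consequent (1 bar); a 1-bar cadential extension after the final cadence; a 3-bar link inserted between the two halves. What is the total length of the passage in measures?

Basic parallel period: 6 + 6 = 12 bars.
12 (basic form) + 1 (extra statement) + 1 (cadential extension) + 3 (link) = 17.

17 measures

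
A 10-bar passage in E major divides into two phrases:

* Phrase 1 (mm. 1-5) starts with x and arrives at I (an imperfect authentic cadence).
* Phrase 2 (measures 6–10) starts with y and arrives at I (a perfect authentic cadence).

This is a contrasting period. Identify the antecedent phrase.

The phrase ending with the weaker cadence (imperfect authentic cadence) is the antecedent; the one ending more conclusively (perfect authentic cadence) is the consequent. The antecedent is phrase 1.

phrase 1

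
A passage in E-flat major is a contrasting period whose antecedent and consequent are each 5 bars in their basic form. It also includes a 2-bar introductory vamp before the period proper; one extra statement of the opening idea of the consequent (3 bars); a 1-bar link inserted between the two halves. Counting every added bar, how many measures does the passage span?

Basic contrasting period: 5 + 5 = 10 bars.
10 (basic form) + 2 (introduction) + 3 (extra statement) + 1 (link) = 16.

16 measures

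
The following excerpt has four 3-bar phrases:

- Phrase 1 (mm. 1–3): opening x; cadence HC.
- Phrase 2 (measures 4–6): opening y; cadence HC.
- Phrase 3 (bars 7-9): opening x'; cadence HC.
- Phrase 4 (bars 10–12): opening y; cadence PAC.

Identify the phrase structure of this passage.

parallel double period

Four phrases in two halves: the first half (mm. 1-6) ends with a half cadence, the second (mm. 7–12) with a perfect authentic cadence — a large antecedent–consequent pair, i.e. a double period.
Phrase 3 begins with the same material as phrase 1, making it parallel.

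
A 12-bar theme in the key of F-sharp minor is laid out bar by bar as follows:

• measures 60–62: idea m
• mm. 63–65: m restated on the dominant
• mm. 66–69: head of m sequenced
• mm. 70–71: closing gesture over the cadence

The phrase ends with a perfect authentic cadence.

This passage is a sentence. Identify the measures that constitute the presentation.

measures 60–65

The presentation of a sentence is the basic idea (bars 60–62) plus its repetition (mm. 63–65); the presentation is therefore measures 60–65.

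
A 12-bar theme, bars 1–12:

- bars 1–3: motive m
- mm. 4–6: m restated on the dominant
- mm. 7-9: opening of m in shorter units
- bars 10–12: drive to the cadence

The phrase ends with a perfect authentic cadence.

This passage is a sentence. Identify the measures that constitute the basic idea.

The presentation of a sentence is the basic idea (measures 1–3) plus its repetition (measures 4–6); the basic idea is therefore bars 1–3.

measures 1–3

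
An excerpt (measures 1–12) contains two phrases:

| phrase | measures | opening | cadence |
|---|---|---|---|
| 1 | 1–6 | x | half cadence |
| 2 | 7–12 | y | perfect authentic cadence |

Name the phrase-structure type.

Phrase 1 ends with a half cadence (weaker) and phrase 2 with a perfect authentic cadence (stronger): antecedent + consequent = a period.
The two phrases open with different material (x / y), so the period is contrasting.

contrasting period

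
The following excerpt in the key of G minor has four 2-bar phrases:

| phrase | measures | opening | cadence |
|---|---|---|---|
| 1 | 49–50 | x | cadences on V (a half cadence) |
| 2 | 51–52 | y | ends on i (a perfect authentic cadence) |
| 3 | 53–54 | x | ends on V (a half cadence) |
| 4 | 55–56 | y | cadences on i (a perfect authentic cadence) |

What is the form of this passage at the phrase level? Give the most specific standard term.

repeated period

The cadence pattern HC–PAC–HC–PAC is weak–strong twice, and phrases 3–4 restate phrases 1–2: a period heard twice, not a double period (which would end weakly at phrase 2).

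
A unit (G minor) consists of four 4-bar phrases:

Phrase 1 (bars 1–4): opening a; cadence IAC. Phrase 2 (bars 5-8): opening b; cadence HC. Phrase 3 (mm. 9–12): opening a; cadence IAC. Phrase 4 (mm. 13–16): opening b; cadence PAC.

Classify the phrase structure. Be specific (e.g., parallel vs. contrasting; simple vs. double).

parallel double period

Four phrases in two halves: the first half (mm. 1–8) ends with a half cadence, the second (mm. 9-16) with a perfect authentic cadence — a large antecedent–consequent pair, i.e. a double period.
Phrase 3 begins with the same material as phrase 1, making it parallel.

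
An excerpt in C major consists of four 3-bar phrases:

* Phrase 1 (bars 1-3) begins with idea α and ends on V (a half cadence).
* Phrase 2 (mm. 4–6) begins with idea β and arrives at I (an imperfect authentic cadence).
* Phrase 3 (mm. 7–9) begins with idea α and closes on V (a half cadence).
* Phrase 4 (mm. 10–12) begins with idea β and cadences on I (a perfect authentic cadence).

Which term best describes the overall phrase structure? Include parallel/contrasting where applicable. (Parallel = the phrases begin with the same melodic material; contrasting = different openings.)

parallel double period

Four phrases in two halves: the first half (mm. 1-6) ends with an imperfect authentic cadence, the second (measures 7-12) with a perfect authentic cadence — a large antecedent–consequent pair, i.e. a double period.
Phrase 3 begins with the same material as phrase 1, making it parallel.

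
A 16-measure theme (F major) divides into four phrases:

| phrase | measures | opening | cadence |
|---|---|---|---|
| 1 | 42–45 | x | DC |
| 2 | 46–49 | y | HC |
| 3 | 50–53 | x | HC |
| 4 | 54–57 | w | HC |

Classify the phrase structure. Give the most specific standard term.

Phrase 4 ends with a half cadence, no stronger than phrase 2's half cadence, so the four phrases do not form a double period; nor do phrases 3–4 duplicate 1–2, so it is not a repeated period. With no phrase reaching a conclusive cadence, the passage is a phrase group.

phrase group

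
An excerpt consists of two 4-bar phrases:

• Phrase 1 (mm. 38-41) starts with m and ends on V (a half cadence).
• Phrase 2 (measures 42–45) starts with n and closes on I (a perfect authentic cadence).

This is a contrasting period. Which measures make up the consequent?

The phrase ending with the weaker cadence (half cadence) is the antecedent; the one ending more conclusively (perfect authentic cadence) is the consequent. The consequent is measures 42–45.

measures 42–45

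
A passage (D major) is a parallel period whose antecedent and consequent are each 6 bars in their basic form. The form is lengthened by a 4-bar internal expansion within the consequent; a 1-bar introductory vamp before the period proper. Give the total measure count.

Basic parallel period: 6 + 6 = 12 bars.
12 (basic form) + 4 (internal expansion) + 1 (introduction) = 17.

17 measures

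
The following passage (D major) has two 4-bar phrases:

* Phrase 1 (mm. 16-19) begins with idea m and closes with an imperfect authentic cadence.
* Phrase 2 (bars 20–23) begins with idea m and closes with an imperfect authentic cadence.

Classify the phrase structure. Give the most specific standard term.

Both phrases have the same opening (m) and the same cadence (imperfect authentic cadence): the second is a restatement, not a consequent, so this is a repeated phrase rather than a period.

repeated phrase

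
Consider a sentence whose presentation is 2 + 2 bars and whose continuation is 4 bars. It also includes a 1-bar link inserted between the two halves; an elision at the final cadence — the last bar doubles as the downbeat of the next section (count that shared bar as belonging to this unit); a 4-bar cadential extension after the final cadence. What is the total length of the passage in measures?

Basic sentence: 2 + 2 + 4 = 8 bars.
8 (basic form) + 1 (link) + 4 (cadential extension) = 13.
The elision shares a bar with the next section but does not change this unit's count.

13 measures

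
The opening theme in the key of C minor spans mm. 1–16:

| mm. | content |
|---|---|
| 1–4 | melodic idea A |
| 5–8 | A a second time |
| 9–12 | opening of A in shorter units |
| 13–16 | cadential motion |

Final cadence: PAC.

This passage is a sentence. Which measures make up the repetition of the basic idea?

The presentation of a sentence is the basic idea (mm. 1–4) plus its repetition (mm. 5–8); the repetition of the basic idea is therefore mm. 5–8.

measures 5–8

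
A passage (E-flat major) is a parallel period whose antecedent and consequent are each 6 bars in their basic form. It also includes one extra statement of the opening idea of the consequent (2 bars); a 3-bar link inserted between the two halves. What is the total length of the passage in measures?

17 measures

Basic parallel period: 6 + 6 = 12 bars.
12 (basic form) + 2 (extra statement) + 3 (link) = 17.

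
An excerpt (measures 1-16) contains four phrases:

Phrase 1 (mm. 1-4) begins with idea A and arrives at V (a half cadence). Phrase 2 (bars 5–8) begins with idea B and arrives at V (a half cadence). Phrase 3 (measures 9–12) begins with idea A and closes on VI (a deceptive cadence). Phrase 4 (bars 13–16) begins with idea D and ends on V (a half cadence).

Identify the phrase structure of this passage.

phrase group

Phrase 4 ends with a half cadence, no stronger than phrase 2's half cadence, so the four phrases do not form a double period; nor do phrases 3–4 duplicate 1–2, so it is not a repeated period. With no phrase reaching a conclusive cadence, the passage is a phrase group.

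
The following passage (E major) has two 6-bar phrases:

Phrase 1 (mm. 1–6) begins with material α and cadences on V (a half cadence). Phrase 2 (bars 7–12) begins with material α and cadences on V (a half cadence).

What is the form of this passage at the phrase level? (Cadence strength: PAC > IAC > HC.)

repeated phrase

Both phrases have the same opening (α) and the same cadence (half cadence): the second is a restatement, not a consequent, so this is a repeated phrase rather than a period.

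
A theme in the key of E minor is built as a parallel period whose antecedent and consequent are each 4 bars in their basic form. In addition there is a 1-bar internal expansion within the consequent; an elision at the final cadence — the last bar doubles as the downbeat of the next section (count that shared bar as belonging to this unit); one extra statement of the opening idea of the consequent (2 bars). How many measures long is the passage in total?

Basic parallel period: 4 + 4 = 8 bars.
8 (basic form) + 1 (internal expansion) + 2 (extra statement) = 11.
The elision shares a bar with the next section but does not change this unit's count.

11 measures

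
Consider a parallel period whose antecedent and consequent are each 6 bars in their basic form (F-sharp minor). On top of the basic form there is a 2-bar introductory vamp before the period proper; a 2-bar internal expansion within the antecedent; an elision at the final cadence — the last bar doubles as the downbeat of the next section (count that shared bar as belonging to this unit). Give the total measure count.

16 measures

Basic parallel period: 6 + 6 = 12 bars.
12 (basic form) + 2 (introduction) + 2 (internal expansion) = 16.
The elision shares a bar with the next section but does not change this unit's count.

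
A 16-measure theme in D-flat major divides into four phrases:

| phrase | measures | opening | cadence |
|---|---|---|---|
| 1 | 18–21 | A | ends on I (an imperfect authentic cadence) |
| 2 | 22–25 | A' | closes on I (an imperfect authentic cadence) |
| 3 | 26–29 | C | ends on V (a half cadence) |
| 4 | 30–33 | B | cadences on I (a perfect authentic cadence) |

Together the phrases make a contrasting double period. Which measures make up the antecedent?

measures 18–25

In a double period the first pair of phrases (ending imperfect authentic cadence) is the large antecedent and the second pair (ending perfect authentic cadence) is the large consequent; the antecedent is measures 18–25.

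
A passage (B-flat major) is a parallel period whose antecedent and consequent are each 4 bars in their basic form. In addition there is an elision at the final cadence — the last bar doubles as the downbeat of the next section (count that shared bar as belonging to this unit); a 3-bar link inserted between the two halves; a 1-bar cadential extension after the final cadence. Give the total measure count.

Basic parallel period: 4 + 4 = 8 bars.
8 (basic form) + 3 (link) + 1 (cadential extension) = 12.
The elision shares a bar with the next section but does not change this unit's count.

12 measures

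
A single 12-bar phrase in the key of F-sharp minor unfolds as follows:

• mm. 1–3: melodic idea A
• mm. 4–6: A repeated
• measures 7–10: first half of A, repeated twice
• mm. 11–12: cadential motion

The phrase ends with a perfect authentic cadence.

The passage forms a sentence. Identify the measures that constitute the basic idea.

The presentation of a sentence is the basic idea (bars 1-3) plus its repetition (measures 4–6); the basic idea is therefore mm. 1–3.

measures 1–3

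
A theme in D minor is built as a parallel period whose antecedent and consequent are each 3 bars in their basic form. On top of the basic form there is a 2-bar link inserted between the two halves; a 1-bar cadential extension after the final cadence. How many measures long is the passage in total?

Basic parallel period: 3 + 3 = 6 bars.
6 (basic form) + 2 (link) + 1 (cadential extension) = 9.

9 measures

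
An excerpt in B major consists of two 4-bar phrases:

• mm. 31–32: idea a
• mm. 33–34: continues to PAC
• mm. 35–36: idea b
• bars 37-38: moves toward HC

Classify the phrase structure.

phrase group

The second phrase closes with a half cadence, which is not stronger than the first phrase's perfect authentic cadence; without a weak→strong cadential pair there is no antecedent–consequent relationship, so this is a phrase group rather than a period.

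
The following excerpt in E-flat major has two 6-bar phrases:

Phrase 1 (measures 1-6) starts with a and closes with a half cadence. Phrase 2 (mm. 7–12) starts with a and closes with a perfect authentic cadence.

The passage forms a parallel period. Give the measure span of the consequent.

measures 7–12

The antecedent is the phrase ending with the weaker cadence (half cadence, phrase 1) and the consequent the one ending more conclusively (perfect authentic cadence, phrase 2); the consequent is bars 7–12.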